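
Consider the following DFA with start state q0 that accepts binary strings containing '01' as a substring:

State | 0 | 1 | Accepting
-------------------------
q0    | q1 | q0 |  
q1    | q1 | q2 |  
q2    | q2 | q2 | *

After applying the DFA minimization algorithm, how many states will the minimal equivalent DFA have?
All 3 states are reachable from q0, so none can be removed as unreachable.
Table-filling: first mark every (accepting, non-accepting) pair as distinguishable (accepting: {q2}; non-accepting: {q0, q1}).
Round 1: (q0, q1) on '1' go to q0 and q2, already distinguishable → mark.
Every pair of states is distinguishable, so the DFA is already minimal.
Equivalence classes: {q0}, {q1}, {q2} → 3 states.

Final answer: 3 states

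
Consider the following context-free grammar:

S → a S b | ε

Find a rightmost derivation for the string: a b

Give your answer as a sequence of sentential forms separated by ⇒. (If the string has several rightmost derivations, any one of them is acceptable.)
Start with S.
Step 1: the rightmost non-terminal is S; apply S → a S b:  a S b
Step 2: the rightmost non-terminal is S; apply S → ε:  a b

Final answer: S ⇒ a S b ⇒ a b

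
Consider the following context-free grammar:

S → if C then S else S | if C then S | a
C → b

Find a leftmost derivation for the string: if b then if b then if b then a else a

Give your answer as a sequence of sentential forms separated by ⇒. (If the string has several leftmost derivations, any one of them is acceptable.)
Start with S.
Step 1: the leftmost non-terminal is S; apply S → if C then S else S:  if C then S else S
Step 2: the leftmost non-terminal is C; apply C → b:  if b then S else S
Step 3: the leftmost non-terminal is S; apply S → if C then S:  if b then if C then S else S
Step 4: the leftmost non-terminal is C; apply C → b:  if b then if b then S else S
Step 5: the leftmost non-terminal is S; apply S → if C then S:  if b then if b then if C then S else S
Step 6: the leftmost non-terminal is C; apply C → b:  if b then if b then if b then S else S
Step 7: the leftmost non-terminal is S; apply S → a:  if b then if b then if b then a else S
Step 8: the leftmost non-terminal is S; apply S → a:  if b then if b then if b then a else a

Final answer: S ⇒ if C then S else S ⇒ if b then S else S ⇒ if b then if C then S else S ⇒ if b then if b then S else S ⇒ if b then if b then if C then S else S ⇒ if b then if b then if b then S else S ⇒ if b then if b then if b then a else S ⇒ if b then if b then if b then a else a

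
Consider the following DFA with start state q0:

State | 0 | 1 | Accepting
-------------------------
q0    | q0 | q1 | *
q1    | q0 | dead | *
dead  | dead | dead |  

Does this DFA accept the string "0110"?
Start in q0.
Read '0': q0 → q0
Read '1': q0 → q1
Read '1': q1 → dead
Read '0': dead → dead
Final state dead is not accepting, so the string is rejected.

Final answer: No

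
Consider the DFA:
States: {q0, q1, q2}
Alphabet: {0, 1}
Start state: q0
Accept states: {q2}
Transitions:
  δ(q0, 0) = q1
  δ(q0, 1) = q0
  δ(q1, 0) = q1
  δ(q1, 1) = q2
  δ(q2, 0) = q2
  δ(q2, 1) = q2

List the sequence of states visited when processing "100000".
Starting at q0
Read '1': q0 -> q0
Read '0': q0 -> q1
Read '0': q1 -> q1
Read '0': q1 -> q1
Read '0': q1 -> q1
Read '0': q1 -> q1

Final answer: q0 -> q0 -> q1 -> q1 -> q1 -> q1 -> q1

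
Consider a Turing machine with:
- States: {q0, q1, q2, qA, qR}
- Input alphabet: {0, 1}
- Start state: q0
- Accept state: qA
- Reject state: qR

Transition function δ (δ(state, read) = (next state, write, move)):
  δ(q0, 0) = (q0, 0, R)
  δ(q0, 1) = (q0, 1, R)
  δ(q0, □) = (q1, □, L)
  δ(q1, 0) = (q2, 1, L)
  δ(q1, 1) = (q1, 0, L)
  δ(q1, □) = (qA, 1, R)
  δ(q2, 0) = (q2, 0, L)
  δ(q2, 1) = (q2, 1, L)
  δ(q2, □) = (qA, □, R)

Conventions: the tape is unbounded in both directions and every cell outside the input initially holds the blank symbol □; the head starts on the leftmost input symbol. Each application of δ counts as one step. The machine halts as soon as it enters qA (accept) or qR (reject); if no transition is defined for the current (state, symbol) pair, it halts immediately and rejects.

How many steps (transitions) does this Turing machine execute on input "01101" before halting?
Step 0: [q0]01101 (head at position 0)
Step 1: δ(q0, 0) = (q0, 0, R)  ⊢  0[q0]1101 (head at position 1)
Step 2: δ(q0, 1) = (q0, 1, R)  ⊢  01[q0]101 (head at position 2)
Step 3: δ(q0, 1) = (q0, 1, R)  ⊢  011[q0]01 (head at position 3)
Step 4: δ(q0, 0) = (q0, 0, R)  ⊢  0110[q0]1 (head at position 4)
Step 5: δ(q0, 1) = (q0, 1, R)  ⊢  01101[q0]□ (head at position 5)
Step 6: δ(q0, □) = (q1, □, L)  ⊢  0110[q1]1□ (head at position 4)
Step 7: δ(q1, 1) = (q1, 0, L)  ⊢  011[q1]00□ (head at position 3)
Step 8: δ(q1, 0) = (q2, 1, L)  ⊢  01[q2]110□ (head at position 2)
Step 9: δ(q2, 1) = (q2, 1, L)  ⊢  0[q2]1110□ (head at position 1)
Step 10: δ(q2, 1) = (q2, 1, L)  ⊢  [q2]01110□ (head at position 0)
Step 11: δ(q2, 0) = (q2, 0, L)  ⊢  [q2]□01110□ (head at position -1)
Step 12: δ(q2, □) = (qA, □, R)  ⊢  □[qA]01110□ (head at position 0)
The machine is in qA, so it halts and accepts.
Number of transitions executed: 12.

Final answer: 12 steps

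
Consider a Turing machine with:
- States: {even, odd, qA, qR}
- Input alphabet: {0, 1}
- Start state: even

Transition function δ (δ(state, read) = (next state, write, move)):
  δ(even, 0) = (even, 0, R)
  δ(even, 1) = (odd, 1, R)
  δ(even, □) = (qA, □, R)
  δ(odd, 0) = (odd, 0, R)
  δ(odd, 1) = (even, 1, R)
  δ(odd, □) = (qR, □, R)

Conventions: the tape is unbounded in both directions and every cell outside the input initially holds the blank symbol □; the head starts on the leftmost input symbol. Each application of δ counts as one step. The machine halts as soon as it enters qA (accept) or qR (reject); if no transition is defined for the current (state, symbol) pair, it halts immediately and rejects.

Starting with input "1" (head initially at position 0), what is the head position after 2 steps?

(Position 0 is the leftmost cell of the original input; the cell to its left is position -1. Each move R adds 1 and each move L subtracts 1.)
Step 0: [even]1 (head at position 0)
Step 1: δ(even, 1) = (odd, 1, R)  ⊢  1[odd]□ (head at position 1)
Step 2: δ(odd, □) = (qR, □, R)  ⊢  1□[qR]□ (head at position 2)
Head position after 2 steps: 2

Final answer: Position 2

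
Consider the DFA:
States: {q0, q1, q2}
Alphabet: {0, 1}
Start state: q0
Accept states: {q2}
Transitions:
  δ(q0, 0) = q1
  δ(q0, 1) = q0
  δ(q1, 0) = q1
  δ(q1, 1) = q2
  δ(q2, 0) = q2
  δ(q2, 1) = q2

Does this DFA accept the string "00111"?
Processing string "00111":
  q0 --0--> q1
  q1 --0--> q1
  q1 --1--> q2
  q2 --1--> q2
  q2 --1--> q2
Final state: q2
Accept states: {q2}
q2 is an accept state, so the string is accepted.

Final answer: Yes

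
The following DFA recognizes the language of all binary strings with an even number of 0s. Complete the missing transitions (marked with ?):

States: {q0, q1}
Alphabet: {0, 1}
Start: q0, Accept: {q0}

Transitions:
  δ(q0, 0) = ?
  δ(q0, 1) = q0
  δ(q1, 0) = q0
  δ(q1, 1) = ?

What each state remembers (consistent with the given transitions and accept states):
  q0: an even number of 0s has been read so far
  q1: an odd number of 0s has been read so far
Filling in the missing entries:
  δ(q0, 0): in q0 (an even number of 0s has been read so far), after reading 0 we have: an odd number of 0s has been read so far → q1
  δ(q1, 1): in q1 (an odd number of 0s has been read so far), after reading 1 we have: an odd number of 0s has been read so far → q1

Final answer: δ(q0, 0) = q1; δ(q1, 1) = q1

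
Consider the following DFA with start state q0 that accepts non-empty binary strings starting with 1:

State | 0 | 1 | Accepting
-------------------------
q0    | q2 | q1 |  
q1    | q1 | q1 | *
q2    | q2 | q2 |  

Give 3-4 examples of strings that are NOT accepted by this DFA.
Any strings that end in a non-accepting state work; for example:
ε: q0; q0 is not accepting → rejected
"000": q0 → q2 → q2 → q2; q2 is not accepting → rejected
"011": q0 → q2 → q2 → q2; q2 is not accepting → rejected
"0000": q0 → q2 → q2 → q2 → q2; q2 is not accepting → rejected

Final answer: ε, "000", "011", "0000"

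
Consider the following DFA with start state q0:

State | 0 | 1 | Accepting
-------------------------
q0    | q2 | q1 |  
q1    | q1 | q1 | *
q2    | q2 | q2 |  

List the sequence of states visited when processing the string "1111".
q0 → q1 → q1 → q1 → q1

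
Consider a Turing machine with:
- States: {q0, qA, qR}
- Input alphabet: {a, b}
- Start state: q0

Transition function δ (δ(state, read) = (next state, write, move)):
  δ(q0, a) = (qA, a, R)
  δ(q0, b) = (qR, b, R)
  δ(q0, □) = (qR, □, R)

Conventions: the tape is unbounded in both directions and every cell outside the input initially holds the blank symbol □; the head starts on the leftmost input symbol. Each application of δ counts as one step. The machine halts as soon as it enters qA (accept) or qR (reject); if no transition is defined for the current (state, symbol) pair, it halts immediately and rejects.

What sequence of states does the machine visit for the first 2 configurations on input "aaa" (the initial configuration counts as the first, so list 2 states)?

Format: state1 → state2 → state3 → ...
Step 0: [q0]aaa (head at position 0)
Step 1: δ(q0, a) = (qA, a, R)  ⊢  a[qA]aa (head at position 1)
Reading off the states of these 2 configurations: q0 → qA

Final answer: q0 → qA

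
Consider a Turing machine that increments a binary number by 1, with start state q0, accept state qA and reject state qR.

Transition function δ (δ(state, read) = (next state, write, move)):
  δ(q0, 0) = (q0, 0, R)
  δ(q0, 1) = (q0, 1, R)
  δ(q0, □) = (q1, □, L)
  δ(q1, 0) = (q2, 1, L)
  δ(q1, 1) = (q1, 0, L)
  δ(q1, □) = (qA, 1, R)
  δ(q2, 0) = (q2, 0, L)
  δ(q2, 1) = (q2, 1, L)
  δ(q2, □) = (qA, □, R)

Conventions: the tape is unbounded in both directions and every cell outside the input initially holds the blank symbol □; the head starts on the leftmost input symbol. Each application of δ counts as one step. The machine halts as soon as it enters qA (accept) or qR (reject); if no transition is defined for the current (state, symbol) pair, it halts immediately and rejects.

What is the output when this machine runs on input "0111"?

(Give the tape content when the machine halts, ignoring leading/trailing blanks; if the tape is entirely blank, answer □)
Step 0: [q0]0111 (head at position 0)
Step 1: δ(q0, 0) = (q0, 0, R)  ⊢  0[q0]111 (head at position 1)
Step 2: δ(q0, 1) = (q0, 1, R)  ⊢  01[q0]11 (head at position 2)
Step 3: δ(q0, 1) = (q0, 1, R)  ⊢  011[q0]1 (head at position 3)
Step 4: δ(q0, 1) = (q0, 1, R)  ⊢  0111[q0]□ (head at position 4)
Step 5: δ(q0, □) = (q1, □, L)  ⊢  011[q1]1□ (head at position 3)
Step 6: δ(q1, 1) = (q1, 0, L)  ⊢  01[q1]10□ (head at position 2)
Step 7: δ(q1, 1) = (q1, 0, L)  ⊢  0[q1]100□ (head at position 1)
Step 8: δ(q1, 1) = (q1, 0, L)  ⊢  [q1]0000□ (head at position 0)
Step 9: δ(q1, 0) = (q2, 1, L)  ⊢  [q2]□1000□ (head at position -1)
Step 10: δ(q2, □) = (qA, □, R)  ⊢  □[qA]1000□ (head at position 0)
The machine is in qA, so it halts and accepts.
Tape content when halted (ignoring surrounding blanks): 1000

Final answer: Output: 1000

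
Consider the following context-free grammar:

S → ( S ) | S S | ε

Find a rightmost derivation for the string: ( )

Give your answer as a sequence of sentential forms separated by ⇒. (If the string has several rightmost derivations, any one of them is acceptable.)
Start with S.
Step 1: the rightmost non-terminal is S; apply S → ( S ):  ( S )
Step 2: the rightmost non-terminal is S; apply S → ε:  ( )

Final answer: S ⇒ ( S ) ⇒ ( )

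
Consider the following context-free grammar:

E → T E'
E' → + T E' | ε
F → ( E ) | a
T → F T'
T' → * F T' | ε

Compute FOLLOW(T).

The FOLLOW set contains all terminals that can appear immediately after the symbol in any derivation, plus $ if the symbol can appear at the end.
Useful FIRST sets: FIRST(E') = {+, ε}, FIRST(T') = {*, ε} (both E' and T' are nullable).
FOLLOW(E): E is the start symbol → $; E appears in F → ( E ) followed by ')' → FOLLOW(E) = {), $}.
FOLLOW(E'): E' appears at the right end of E → T E' and of E' → + T E', so FOLLOW(E') ⊇ FOLLOW(E) (the second occurrence adds nothing new). FOLLOW(E') = {), $}.
FOLLOW(T): in E → T E' and E' → + T E', T is followed by E': add FIRST(E') minus ε = {+}; since E' is nullable, also add FOLLOW(E) and FOLLOW(E') = {), $}. FOLLOW(T) = {+, ), $}.

Final answer: {$, ), +}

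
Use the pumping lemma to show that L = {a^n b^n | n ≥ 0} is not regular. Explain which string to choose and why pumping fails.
Language: L = {a^n b^n | n ≥ 0} (equal numbers of a's followed by b's)
Step 1: Assume for contradiction that L is regular, with pumping length p.
Step 2: Choose s = a^p b^p. Then s ∈ L (it has p a's followed by p b's) and |s| ≥ p.
Step 3: Consider any decomposition s = xyz with |xy| ≤ p and |y| > 0. Since |xy| ≤ p and the first p symbols of s are all a's, y = a^k for some k with 1 ≤ k ≤ p.
Step 4: Pumping up (i = 2): xy²z = a^(p+k) b^p, which has more a's than b's, so xy²z ∉ L.
This contradicts the pumping lemma, so L is not regular.

Final answer: Choose s = a^p b^p. Since |xy| ≤ p, y = a^k with k ≥ 1. Then xy²z = a^(p+k) b^p ∉ L.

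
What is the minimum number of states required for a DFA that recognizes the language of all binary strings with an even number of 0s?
Language: binary strings with an even number of 0s
Lower bound (Myhill–Nerode): the prefixes ε, 0 are pairwise distinguishable:
  ε vs 0: suffix ε distinguishes them (ε has zero 0s (accepted), 0 has one 0 (rejected))
So any DFA needs at least 2 states.
Upper bound: a DFA with 2 states exists (one state per class above).
Minimum states: 2

Final answer: 2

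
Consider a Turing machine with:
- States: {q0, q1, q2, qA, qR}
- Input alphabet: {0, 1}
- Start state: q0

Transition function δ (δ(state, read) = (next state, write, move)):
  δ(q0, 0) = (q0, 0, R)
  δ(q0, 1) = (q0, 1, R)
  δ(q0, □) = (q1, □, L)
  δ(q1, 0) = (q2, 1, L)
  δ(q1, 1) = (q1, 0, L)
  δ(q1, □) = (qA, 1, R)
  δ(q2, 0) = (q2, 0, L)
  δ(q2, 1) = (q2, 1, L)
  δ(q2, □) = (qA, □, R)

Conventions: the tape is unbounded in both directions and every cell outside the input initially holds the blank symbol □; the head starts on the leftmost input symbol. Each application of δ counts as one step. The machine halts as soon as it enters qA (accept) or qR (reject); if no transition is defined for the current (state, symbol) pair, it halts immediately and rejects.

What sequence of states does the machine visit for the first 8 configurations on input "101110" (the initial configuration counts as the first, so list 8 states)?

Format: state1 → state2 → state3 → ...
Step 0: [q0]101110 (head at position 0)
Step 1: δ(q0, 1) = (q0, 1, R)  ⊢  1[q0]01110 (head at position 1)
Step 2: δ(q0, 0) = (q0, 0, R)  ⊢  10[q0]1110 (head at position 2)
Step 3: δ(q0, 1) = (q0, 1, R)  ⊢  101[q0]110 (head at position 3)
Step 4: δ(q0, 1) = (q0, 1, R)  ⊢  1011[q0]10 (head at position 4)
Step 5: δ(q0, 1) = (q0, 1, R)  ⊢  10111[q0]0 (head at position 5)
Step 6: δ(q0, 0) = (q0, 0, R)  ⊢  101110[q0]□ (head at position 6)
Step 7: δ(q0, □) = (q1, □, L)  ⊢  10111[q1]0□ (head at position 5)
Reading off the states of these 8 configurations: q0 → q0 → q0 → q0 → q0 → q0 → q0 → q1

Final answer: q0 → q0 → q0 → q0 → q0 → q0 → q0 → q1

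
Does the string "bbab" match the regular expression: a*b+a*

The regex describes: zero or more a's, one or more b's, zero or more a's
No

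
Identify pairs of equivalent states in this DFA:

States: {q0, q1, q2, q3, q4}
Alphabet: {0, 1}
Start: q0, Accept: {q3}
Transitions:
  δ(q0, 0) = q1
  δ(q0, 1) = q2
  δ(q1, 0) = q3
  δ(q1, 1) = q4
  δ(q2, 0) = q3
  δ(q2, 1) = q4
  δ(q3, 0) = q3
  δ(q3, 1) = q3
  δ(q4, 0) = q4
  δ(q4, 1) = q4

Using the table-filling algorithm:
Round 0 – mark pairs where exactly one state is accepting: (q0,q3), (q1,q3), (q2,q3), (q3,q4)
Round 1 – newly marked: (q0,q1) [on 0: q1 vs q3, already marked]; (q0,q2) [on 0: q1 vs q3, already marked]; (q1,q4) [on 0: q3 vs q4, already marked]; (q2,q4) [on 0: q3 vs q4, already marked]
Round 2 – newly marked: (q0,q4) [on 0: q1 vs q4, already marked]
No further pairs can be marked.
(q1, q2) unmarked: δ(q1,0)=q3, δ(q2,0)=q3; δ(q1,1)=q4, δ(q2,1)=q4 → equivalent
Equivalent pairs: (q1, q2)

Final answer: Equivalent pairs: (q1, q2)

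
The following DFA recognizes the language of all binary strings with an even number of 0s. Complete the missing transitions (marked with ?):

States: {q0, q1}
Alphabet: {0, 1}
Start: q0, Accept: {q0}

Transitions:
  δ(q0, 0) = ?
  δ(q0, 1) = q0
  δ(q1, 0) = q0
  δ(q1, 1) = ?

What each state remembers (consistent with the given transitions and accept states):
  q0: an even number of 0s has been read so far
  q1: an odd number of 0s has been read so far
Filling in the missing entries:
  δ(q0, 0): in q0 (an even number of 0s has been read so far), after reading 0 we have: an odd number of 0s has been read so far → q1
  δ(q1, 1): in q1 (an odd number of 0s has been read so far), after reading 1 we have: an odd number of 0s has been read so far → q1

Final answer: δ(q0, 0) = q1; δ(q1, 1) = q1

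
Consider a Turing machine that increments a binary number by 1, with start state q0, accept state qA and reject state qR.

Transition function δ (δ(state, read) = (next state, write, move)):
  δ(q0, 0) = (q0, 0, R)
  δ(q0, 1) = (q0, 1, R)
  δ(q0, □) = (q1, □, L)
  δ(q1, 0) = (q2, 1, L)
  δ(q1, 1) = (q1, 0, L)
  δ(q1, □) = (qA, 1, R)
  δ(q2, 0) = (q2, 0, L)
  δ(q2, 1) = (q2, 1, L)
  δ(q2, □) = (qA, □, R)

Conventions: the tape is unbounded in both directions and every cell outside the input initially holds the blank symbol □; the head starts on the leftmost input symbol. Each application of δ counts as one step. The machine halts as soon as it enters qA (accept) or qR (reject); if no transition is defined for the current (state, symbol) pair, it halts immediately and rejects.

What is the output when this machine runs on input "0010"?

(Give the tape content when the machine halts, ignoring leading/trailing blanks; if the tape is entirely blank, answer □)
Step 0: [q0]0010 (head at position 0)
Step 1: δ(q0, 0) = (q0, 0, R)  ⊢  0[q0]010 (head at position 1)
Step 2: δ(q0, 0) = (q0, 0, R)  ⊢  00[q0]10 (head at position 2)
Step 3: δ(q0, 1) = (q0, 1, R)  ⊢  001[q0]0 (head at position 3)
Step 4: δ(q0, 0) = (q0, 0, R)  ⊢  0010[q0]□ (head at position 4)
Step 5: δ(q0, □) = (q1, □, L)  ⊢  001[q1]0□ (head at position 3)
Step 6: δ(q1, 0) = (q2, 1, L)  ⊢  00[q2]11□ (head at position 2)
Step 7: δ(q2, 1) = (q2, 1, L)  ⊢  0[q2]011□ (head at position 1)
Step 8: δ(q2, 0) = (q2, 0, L)  ⊢  [q2]0011□ (head at position 0)
Step 9: δ(q2, 0) = (q2, 0, L)  ⊢  [q2]□0011□ (head at position -1)
Step 10: δ(q2, □) = (qA, □, R)  ⊢  □[qA]0011□ (head at position 0)
The machine is in qA, so it halts and accepts.
Tape content when halted (ignoring surrounding blanks): 0011

Final answer: Output: 0011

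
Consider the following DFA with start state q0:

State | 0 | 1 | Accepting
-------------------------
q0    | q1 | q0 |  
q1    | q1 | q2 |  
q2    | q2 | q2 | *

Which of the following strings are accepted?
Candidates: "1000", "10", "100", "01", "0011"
"1000": q0 → q0 → q1 → q1 → q1; q1 is not accepting → rejected
"10": q0 → q0 → q1; q1 is not accepting → rejected
"100": q0 → q0 → q1 → q1; q1 is not accepting → rejected
"01": q0 → q1 → q2; q2 is accepting → accepted
"0011": q0 → q1 → q1 → q2 → q2; q2 is accepting → accepted

Final answer: "01", "0011"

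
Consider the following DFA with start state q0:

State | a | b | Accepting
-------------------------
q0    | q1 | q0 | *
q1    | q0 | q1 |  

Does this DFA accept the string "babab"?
Start in q0.
Read 'b': q0 → q0
Read 'a': q0 → q1
Read 'b': q1 → q1
Read 'a': q1 → q0
Read 'b': q0 → q0
Final state q0 is accepting, so the string is accepted.

Final answer: Yes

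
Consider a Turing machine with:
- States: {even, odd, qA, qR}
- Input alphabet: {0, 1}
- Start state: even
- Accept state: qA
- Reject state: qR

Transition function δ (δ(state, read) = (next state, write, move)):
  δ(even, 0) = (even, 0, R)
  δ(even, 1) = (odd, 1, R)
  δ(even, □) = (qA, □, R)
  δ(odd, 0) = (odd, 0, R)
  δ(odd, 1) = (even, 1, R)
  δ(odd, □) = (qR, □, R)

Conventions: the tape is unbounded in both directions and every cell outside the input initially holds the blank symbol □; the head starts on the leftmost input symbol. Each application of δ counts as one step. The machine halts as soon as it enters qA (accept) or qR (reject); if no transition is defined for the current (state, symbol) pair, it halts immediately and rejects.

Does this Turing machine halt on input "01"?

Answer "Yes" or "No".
Step 0: [even]01 (head at position 0)
Step 1: δ(even, 0) = (even, 0, R)  ⊢  0[even]1 (head at position 1)
Step 2: δ(even, 1) = (odd, 1, R)  ⊢  01[odd]□ (head at position 2)
Step 3: δ(odd, □) = (qR, □, R)  ⊢  01□[qR]□ (head at position 3)
The machine is in qR, so it halts and rejects.
It halts after 3 steps.

Final answer: Yes - halts after 3 steps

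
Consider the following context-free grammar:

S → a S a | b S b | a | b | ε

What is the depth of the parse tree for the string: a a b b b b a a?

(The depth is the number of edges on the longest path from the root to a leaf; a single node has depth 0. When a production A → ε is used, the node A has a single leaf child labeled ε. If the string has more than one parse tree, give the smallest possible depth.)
The string has even length 8, so its (unique) parse tree peels off matching outer symbols: S → a S a, S → a S a, S → b S b, S → b S b, and finally S → ε for the empty middle.
The S nodes are at depths 0..4; the ε leaf under the innermost S is at depth 5 (terminal leaves are at depths 1..4).
Depth = 5.

Final answer: 5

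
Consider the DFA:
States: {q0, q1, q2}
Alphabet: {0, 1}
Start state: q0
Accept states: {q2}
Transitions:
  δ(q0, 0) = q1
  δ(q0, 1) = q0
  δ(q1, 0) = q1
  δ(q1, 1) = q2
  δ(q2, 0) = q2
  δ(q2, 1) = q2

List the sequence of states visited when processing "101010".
Starting at q0
Read '1': q0 -> q0
Read '0': q0 -> q1
Read '1': q1 -> q2
Read '0': q2 -> q2
Read '1': q2 -> q2
Read '0': q2 -> q2

Final answer: q0 -> q0 -> q1 -> q2 -> q2 -> q2 -> q2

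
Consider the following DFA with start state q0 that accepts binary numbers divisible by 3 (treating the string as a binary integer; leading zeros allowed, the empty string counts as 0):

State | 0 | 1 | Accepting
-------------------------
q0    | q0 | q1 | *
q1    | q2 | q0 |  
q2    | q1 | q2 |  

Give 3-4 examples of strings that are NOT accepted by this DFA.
Any strings that end in a non-accepting state work; for example:
"1": q0 → q1; q1 is not accepting → rejected
"0010": q0 → q0 → q0 → q1 → q2; q2 is not accepting → rejected
"0100": q0 → q0 → q1 → q2 → q1; q1 is not accepting → rejected
"0101": q0 → q0 → q1 → q2 → q2; q2 is not accepting → rejected

Final answer: "1", "0010", "0100", "0101"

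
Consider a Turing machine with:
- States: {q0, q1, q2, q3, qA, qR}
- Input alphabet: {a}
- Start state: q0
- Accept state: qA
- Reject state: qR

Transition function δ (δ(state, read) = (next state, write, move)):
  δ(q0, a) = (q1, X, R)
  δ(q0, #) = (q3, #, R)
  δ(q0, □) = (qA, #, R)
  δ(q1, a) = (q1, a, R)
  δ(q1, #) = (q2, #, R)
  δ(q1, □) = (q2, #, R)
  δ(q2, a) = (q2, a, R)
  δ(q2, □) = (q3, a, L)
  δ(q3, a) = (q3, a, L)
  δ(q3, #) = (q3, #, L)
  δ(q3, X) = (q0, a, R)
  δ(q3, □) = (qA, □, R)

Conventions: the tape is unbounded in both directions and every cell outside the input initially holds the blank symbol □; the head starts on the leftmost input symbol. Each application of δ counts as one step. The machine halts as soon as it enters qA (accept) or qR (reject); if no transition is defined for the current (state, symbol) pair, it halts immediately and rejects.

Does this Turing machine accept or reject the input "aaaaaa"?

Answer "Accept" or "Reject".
Trace (configuration after each step, as tape_left[state]tape_right with head position):
Step 0: [q0]aaaaaa (head at position 0)
Step 1: X[q1]aaaaa (head 1)
Step 2: Xa[q1]aaaa (head 2)
Step 3: Xaa[q1]aaa (head 3)
Step 4: Xaaa[q1]aa (head 4)
Step 5: Xaaaa[q1]a (head 5)
Step 6: Xaaaaa[q1]□ (head 6)
Step 7: Xaaaaa#[q2]□ (head 7)
Step 8: Xaaaaa[q3]#a (head 6)
Step 9: Xaaaa[q3]a#a (head 5)
Step 10: Xaaa[q3]aa#a (head 4)
Step 11: Xaa[q3]aaa#a (head 3)
Step 12: Xa[q3]aaaa#a (head 2)
Step 13: X[q3]aaaaa#a (head 1)
Step 14: [q3]Xaaaaa#a (head 0)
Step 15: a[q0]aaaaa#a (head 1)
Step 16: aX[q1]aaaa#a (head 2)
Step 17: aXa[q1]aaa#a (head 3)
Step 18: aXaa[q1]aa#a (head 4)
Step 19: aXaaa[q1]a#a (head 5)
Step 20: aXaaaa[q1]#a (head 6)
Step 21: aXaaaa#[q2]a (head 7)
Step 22: aXaaaa#a[q2]□ (head 8)
Step 23: aXaaaa#[q3]aa (head 7)
Step 24: aXaaaa[q3]#aa (head 6)
Step 25: aXaaa[q3]a#aa (head 5)
Step 26: aXaa[q3]aa#aa (head 4)
Step 27: aXa[q3]aaa#aa (head 3)
Step 28: aX[q3]aaaa#aa (head 2)
Step 29: a[q3]Xaaaa#aa (head 1)
Step 30: aa[q0]aaaa#aa (head 2)
Step 31: aaX[q1]aaa#aa (head 3)
Step 32: aaXa[q1]aa#aa (head 4)
Step 33: aaXaa[q1]a#aa (head 5)
Step 34: aaXaaa[q1]#aa (head 6)
Step 35: aaXaaa#[q2]aa (head 7)
Step 36: aaXaaa#a[q2]a (head 8)
Step 37: aaXaaa#aa[q2]□ (head 9)
Step 38: aaXaaa#a[q3]aa (head 8)
Step 39: aaXaaa#[q3]aaa (head 7)
Step 40: aaXaaa[q3]#aaa (head 6)
Step 41: aaXaa[q3]a#aaa (head 5)
Step 42: aaXa[q3]aa#aaa (head 4)
Step 43: aaX[q3]aaa#aaa (head 3)
Step 44: aa[q3]Xaaa#aaa (head 2)
Step 45: aaa[q0]aaa#aaa (head 3)
Step 46: aaaX[q1]aa#aaa (head 4)
Step 47: aaaXa[q1]a#aaa (head 5)
Step 48: aaaXaa[q1]#aaa (head 6)
Step 49: aaaXaa#[q2]aaa (head 7)
Step 50: aaaXaa#a[q2]aa (head 8)
Step 51: aaaXaa#aa[q2]a (head 9)
Step 52: aaaXaa#aaa[q2]□ (head 10)
Step 53: aaaXaa#aa[q3]aa (head 9)
Step 54: aaaXaa#a[q3]aaa (head 8)
Step 55: aaaXaa#[q3]aaaa (head 7)
Step 56: aaaXaa[q3]#aaaa (head 6)
Step 57: aaaXa[q3]a#aaaa (head 5)
Step 58: aaaX[q3]aa#aaaa (head 4)
Step 59: aaa[q3]Xaa#aaaa (head 3)
Step 60: aaaa[q0]aa#aaaa (head 4)
Step 61: aaaaX[q1]a#aaaa (head 5)
Step 62: aaaaXa[q1]#aaaa (head 6)
Step 63: aaaaXa#[q2]aaaa (head 7)
Step 64: aaaaXa#a[q2]aaa (head 8)
Step 65: aaaaXa#aa[q2]aa (head 9)
Step 66: aaaaXa#aaa[q2]a (head 10)
Step 67: aaaaXa#aaaa[q2]□ (head 11)
Step 68: aaaaXa#aaa[q3]aa (head 10)
Step 69: aaaaXa#aa[q3]aaa (head 9)
Step 70: aaaaXa#a[q3]aaaa (head 8)
Step 71: aaaaXa#[q3]aaaaa (head 7)
Step 72: aaaaXa[q3]#aaaaa (head 6)
Step 73: aaaaX[q3]a#aaaaa (head 5)
Step 74: aaaa[q3]Xa#aaaaa (head 4)
Step 75: aaaaa[q0]a#aaaaa (head 5)
Step 76: aaaaaX[q1]#aaaaa (head 6)
Step 77: aaaaaX#[q2]aaaaa (head 7)
Step 78: aaaaaX#a[q2]aaaa (head 8)
Step 79: aaaaaX#aa[q2]aaa (head 9)
Step 80: aaaaaX#aaa[q2]aa (head 10)
Step 81: aaaaaX#aaaa[q2]a (head 11)
Step 82: aaaaaX#aaaaa[q2]□ (head 12)
Step 83: aaaaaX#aaaa[q3]aa (head 11)
Step 84: aaaaaX#aaa[q3]aaa (head 10)
Step 85: aaaaaX#aa[q3]aaaa (head 9)
Step 86: aaaaaX#a[q3]aaaaa (head 8)
Step 87: aaaaaX#[q3]aaaaaa (head 7)
Step 88: aaaaaX[q3]#aaaaaa (head 6)
Step 89: aaaaa[q3]X#aaaaaa (head 5)
Step 90: aaaaaa[q0]#aaaaaa (head 6)
Step 91: aaaaaa#[q3]aaaaaa (head 7)
Step 92: aaaaaa[q3]#aaaaaa (head 6)
Step 93: aaaaa[q3]a#aaaaaa (head 5)
Step 94: aaaa[q3]aa#aaaaaa (head 4)
Step 95: aaa[q3]aaa#aaaaaa (head 3)
Step 96: aa[q3]aaaa#aaaaaa (head 2)
Step 97: a[q3]aaaaa#aaaaaa (head 1)
Step 98: [q3]aaaaaa#aaaaaa (head 0)
Step 99: [q3]□aaaaaa#aaaaaa (head -1)
Step 100: □[qA]aaaaaa#aaaaaa (head 0)
The machine is in qA, so it halts and accepts.

Final answer: Accept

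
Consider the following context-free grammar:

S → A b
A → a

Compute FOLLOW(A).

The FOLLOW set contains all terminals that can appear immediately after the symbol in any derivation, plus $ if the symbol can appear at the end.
A occurs only in S → A b, where it is immediately followed by the terminal b. So FOLLOW(A) = {b}.

Final answer: {b}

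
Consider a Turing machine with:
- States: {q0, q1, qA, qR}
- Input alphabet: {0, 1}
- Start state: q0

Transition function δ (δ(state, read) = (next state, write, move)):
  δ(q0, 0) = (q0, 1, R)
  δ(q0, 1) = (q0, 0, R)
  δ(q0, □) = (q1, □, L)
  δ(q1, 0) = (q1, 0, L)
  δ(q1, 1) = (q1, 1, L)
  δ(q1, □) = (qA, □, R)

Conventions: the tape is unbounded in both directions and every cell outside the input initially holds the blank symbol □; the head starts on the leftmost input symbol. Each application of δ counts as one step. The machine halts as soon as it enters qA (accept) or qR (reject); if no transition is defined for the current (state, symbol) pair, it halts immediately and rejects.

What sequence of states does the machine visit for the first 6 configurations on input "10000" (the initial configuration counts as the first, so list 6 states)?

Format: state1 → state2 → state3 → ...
Step 0: [q0]10000 (head at position 0)
Step 1: δ(q0, 1) = (q0, 0, R)  ⊢  0[q0]0000 (head at position 1)
Step 2: δ(q0, 0) = (q0, 1, R)  ⊢  01[q0]000 (head at position 2)
Step 3: δ(q0, 0) = (q0, 1, R)  ⊢  011[q0]00 (head at position 3)
Step 4: δ(q0, 0) = (q0, 1, R)  ⊢  0111[q0]0 (head at position 4)
Step 5: δ(q0, 0) = (q0, 1, R)  ⊢  01111[q0]□ (head at position 5)
Reading off the states of these 6 configurations: q0 → q0 → q0 → q0 → q0 → q0

Final answer: q0 → q0 → q0 → q0 → q0 → q0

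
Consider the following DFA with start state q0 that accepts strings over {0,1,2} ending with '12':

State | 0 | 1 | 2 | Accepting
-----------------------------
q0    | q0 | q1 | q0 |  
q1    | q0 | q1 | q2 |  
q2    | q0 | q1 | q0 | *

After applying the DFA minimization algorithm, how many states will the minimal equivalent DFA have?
All 3 states are reachable from q0, so none can be removed as unreachable.
Table-filling: first mark every (accepting, non-accepting) pair as distinguishable (accepting: {q2}; non-accepting: {q0, q1}).
Round 1: (q0, q1) on '2' go to q0 and q2, already distinguishable → mark.
Every pair of states is distinguishable, so the DFA is already minimal.
Equivalence classes: {q0}, {q1}, {q2} → 3 states.

Final answer: 3 states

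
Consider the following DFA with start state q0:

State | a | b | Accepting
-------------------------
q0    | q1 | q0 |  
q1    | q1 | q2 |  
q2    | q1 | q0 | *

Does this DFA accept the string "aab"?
Start in q0.
Read 'a': q0 → q1
Read 'a': q1 → q1
Read 'b': q1 → q2
Final state q2 is accepting, so the string is accepted.

Final answer: Yes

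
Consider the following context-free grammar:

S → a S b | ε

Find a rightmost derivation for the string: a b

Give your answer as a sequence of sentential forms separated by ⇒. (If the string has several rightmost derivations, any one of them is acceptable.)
Start with S.
Step 1: the rightmost non-terminal is S; apply S → a S b:  a S b
Step 2: the rightmost non-terminal is S; apply S → ε:  a b

Final answer: S ⇒ a S b ⇒ a b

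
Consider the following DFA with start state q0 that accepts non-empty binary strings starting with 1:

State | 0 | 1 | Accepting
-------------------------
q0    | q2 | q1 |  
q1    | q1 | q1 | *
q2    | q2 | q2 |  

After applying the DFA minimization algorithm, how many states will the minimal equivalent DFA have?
All 3 states are reachable from q0, so none can be removed as unreachable.
Table-filling: first mark every (accepting, non-accepting) pair as distinguishable (accepting: {q1}; non-accepting: {q0, q2}).
Round 1: (q0, q2) on '1' go to q1 and q2, already distinguishable → mark.
Every pair of states is distinguishable, so the DFA is already minimal.
Equivalence classes: {q0}, {q1}, {q2} → 3 states.

Final answer: 3 states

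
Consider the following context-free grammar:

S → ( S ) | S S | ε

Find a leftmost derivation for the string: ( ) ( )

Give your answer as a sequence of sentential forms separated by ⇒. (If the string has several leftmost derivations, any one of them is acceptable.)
Start with S.
Step 1: the leftmost non-terminal is S; apply S → S S:  S S
Step 2: the leftmost non-terminal is S; apply S → ( S ):  ( S ) S
Step 3: the leftmost non-terminal is S; apply S → ε:  ( ) S
Step 4: the leftmost non-terminal is S; apply S → ( S ):  ( ) ( S )
Step 5: the leftmost non-terminal is S; apply S → ε:  ( ) ( )

Final answer: S ⇒ S S ⇒ ( S ) S ⇒ ( ) S ⇒ ( ) ( S ) ⇒ ( ) ( )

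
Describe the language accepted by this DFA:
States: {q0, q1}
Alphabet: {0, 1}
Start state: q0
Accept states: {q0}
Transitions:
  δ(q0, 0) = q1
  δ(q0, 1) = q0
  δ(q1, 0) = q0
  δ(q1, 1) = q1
Analyzing the DFA structure:
Start state: q0
Accept states: {q0}
Interpreting what each state remembers (checking against the transitions):
  q0: an even number of 0s has been read so far
  q1: an odd number of 0s has been read so far
  δ(q0, 0): in q0 (an even number of 0s has been read so far), after reading 0 we have: an odd number of 0s has been read so far → q1
  δ(q0, 1): in q0 (an even number of 0s has been read so far), after reading 1 we have: an even number of 0s has been read so far → q0
  δ(q1, 0): in q1 (an odd number of 0s has been read so far), after reading 0 we have: an even number of 0s has been read so far → q0
  δ(q1, 1): in q1 (an odd number of 0s has been read so far), after reading 1 we have: an odd number of 0s has been read so far → q1
A string is accepted iff it ends in {q0}, i.e. an even number of 0s has been read so far.
Language: All binary strings with an even number of 0s

Final answer: All binary strings with an even number of 0s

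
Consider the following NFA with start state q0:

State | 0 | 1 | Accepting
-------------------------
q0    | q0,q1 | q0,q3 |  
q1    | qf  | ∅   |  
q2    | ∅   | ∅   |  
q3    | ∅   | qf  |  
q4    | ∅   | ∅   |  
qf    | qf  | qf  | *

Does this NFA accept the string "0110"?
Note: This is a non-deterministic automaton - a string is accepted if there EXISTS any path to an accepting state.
Track the set of states the NFA could be in: start {q0}
Read '0': {q0} → {q0, q1}
Read '1': {q0, q1} → {q0, q3}
Read '1': {q0, q3} → {q0, q3, qf}
Read '0': {q0, q3, qf} → {q0, q1, qf}
Final set {q0, q1, qf} contains accepting state(s) {qf} → accepted.

Final answer: Yes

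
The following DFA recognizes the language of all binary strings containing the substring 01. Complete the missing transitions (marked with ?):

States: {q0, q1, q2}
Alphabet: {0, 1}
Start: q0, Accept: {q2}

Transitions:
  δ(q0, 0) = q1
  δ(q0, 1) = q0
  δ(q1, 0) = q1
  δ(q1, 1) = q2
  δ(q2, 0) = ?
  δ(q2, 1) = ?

What each state remembers (consistent with the given transitions and accept states):
  q0: 01 not seen yet and the last symbol was not 0
  q1: 01 not seen yet and the last symbol was 0
  q2: the substring 01 has already been seen
Filling in the missing entries:
  δ(q2, 0): in q2 (the substring 01 has already been seen), after reading 0 we have: the substring 01 has already been seen → q2
  δ(q2, 1): in q2 (the substring 01 has already been seen), after reading 1 we have: the substring 01 has already been seen → q2

Final answer: δ(q2, 0) = q2; δ(q2, 1) = q2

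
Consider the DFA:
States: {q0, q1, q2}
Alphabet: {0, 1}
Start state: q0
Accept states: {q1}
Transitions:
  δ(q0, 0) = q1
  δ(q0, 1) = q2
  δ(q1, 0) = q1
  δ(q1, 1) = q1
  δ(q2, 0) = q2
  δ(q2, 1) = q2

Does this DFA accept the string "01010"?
Processing string "01010":
  q0 --0--> q1
  q1 --1--> q1
  q1 --0--> q1
  q1 --1--> q1
  q1 --0--> q1
Final state: q1
Accept states: {q1}
q1 is an accept state, so the string is accepted.

Final answer: Yes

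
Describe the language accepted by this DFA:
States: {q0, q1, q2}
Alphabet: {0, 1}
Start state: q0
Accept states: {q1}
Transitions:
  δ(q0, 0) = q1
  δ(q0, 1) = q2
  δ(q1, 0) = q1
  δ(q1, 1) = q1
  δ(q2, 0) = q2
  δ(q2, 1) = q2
Analyzing the DFA structure:
Start state: q0
Accept states: {q1}
Interpreting what each state remembers (checking against the transitions):
  q0: nothing has been read yet
  q1: the first symbol was 0
  q2: the first symbol was 1 (trap state)
  δ(q0, 0): in q0 (nothing has been read yet), after reading 0 we have: the first symbol was 0 → q1
  δ(q0, 1): in q0 (nothing has been read yet), after reading 1 we have: the first symbol was 1 (trap state) → q2
  δ(q1, 0): in q1 (the first symbol was 0), after reading 0 we have: the first symbol was 0 → q1
  δ(q1, 1): in q1 (the first symbol was 0), after reading 1 we have: the first symbol was 0 → q1
  δ(q2, 0): in q2 (the first symbol was 1 (trap state)), after reading 0 we have: the first symbol was 1 (trap state) → q2
  δ(q2, 1): in q2 (the first symbol was 1 (trap state)), after reading 1 we have: the first symbol was 1 (trap state) → q2
A string is accepted iff it ends in {q1}, i.e. the first symbol was 0.
Language: All binary strings starting with 0

Final answer: All binary strings starting with 0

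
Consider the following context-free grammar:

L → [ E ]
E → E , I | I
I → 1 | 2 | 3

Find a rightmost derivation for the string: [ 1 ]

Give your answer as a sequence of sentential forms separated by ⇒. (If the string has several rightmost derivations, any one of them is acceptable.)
Start with L.
Step 1: the rightmost non-terminal is L; apply L → [ E ]:  [ E ]
Step 2: the rightmost non-terminal is E; apply E → I:  [ I ]
Step 3: the rightmost non-terminal is I; apply I → 1:  [ 1 ]

Final answer: L ⇒ [ E ] ⇒ [ I ] ⇒ [ 1 ]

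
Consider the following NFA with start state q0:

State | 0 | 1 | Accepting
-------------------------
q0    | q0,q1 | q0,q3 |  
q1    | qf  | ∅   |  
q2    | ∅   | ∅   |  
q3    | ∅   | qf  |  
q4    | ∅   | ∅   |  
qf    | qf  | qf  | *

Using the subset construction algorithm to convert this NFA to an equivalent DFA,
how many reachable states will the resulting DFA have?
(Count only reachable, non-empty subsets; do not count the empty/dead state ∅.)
Start subset: {q0}
{q0}: on 0 → {q0, q1}, on 1 → {q0, q3}
{q0, q1}: on 0 → {q0, q1, qf}, on 1 → {q0, q3}
{q0, q3}: on 0 → {q0, q1}, on 1 → {q0, q3, qf}
{q0, q1, qf}: on 0 → {q0, q1, qf}, on 1 → {q0, q3, qf}
{q0, q3, qf}: on 0 → {q0, q1, qf}, on 1 → {q0, q3, qf}
Reachable non-empty subsets: {q0}, {q0, q1}, {q0, q3}, {q0, q1, qf}, {q0, q3, qf} — 5 in total.

Final answer: 5 states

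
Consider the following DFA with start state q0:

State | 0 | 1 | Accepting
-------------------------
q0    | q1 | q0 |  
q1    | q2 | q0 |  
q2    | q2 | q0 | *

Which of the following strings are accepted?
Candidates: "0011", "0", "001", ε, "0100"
"0011": q0 → q1 → q2 → q0 → q0; q0 is not accepting → rejected
"0": q0 → q1; q1 is not accepting → rejected
"001": q0 → q1 → q2 → q0; q0 is not accepting → rejected
ε: q0; q0 is not accepting → rejected
"0100": q0 → q1 → q0 → q1 → q2; q2 is accepting → accepted

Final answer: "0100"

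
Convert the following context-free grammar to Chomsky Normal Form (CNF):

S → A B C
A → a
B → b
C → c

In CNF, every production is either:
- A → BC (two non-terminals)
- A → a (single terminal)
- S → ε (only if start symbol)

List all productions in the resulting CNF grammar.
The grammar has no ε-productions or unit productions to eliminate.
A → a is already in CNF (single terminal) – keep it.
B → b is already in CNF (single terminal) – keep it.
C → c is already in CNF (single terminal) – keep it.
S → A B C has 3 symbols on the right: break it into binary productions S → A X0, X0 → B C.
Resulting CNF grammar (5 productions): A → a; B → b; C → c; S → A X0; X0 → B C

Final answer: A → a; B → b; C → c; S → A X0; X0 → B C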